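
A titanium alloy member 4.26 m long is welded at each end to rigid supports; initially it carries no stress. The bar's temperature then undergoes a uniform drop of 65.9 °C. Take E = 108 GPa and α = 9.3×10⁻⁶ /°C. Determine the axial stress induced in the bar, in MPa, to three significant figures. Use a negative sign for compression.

66.2 MPa

Free thermal expansion αLΔT = 9.3e-6 · 4260 · -65.9 = -2.611 mm.
The walls impose strain ε = −(-2.611)/4260 = 6.1287e-04; σ = Eε = 108000 · 6.1287e-04 = 66.19 MPa.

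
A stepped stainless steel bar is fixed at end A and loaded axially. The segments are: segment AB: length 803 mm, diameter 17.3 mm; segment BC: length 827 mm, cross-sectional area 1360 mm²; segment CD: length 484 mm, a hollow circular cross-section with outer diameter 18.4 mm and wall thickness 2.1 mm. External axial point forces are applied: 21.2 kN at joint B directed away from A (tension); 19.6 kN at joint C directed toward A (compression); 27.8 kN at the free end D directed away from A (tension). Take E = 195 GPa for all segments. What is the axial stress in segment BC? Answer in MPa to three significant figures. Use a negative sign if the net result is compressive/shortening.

Internal axial forces (sectioning from the free end, tension +): N_CD = 27.8 kN, N_BC = 8.2 kN, N_AB = 29.4 kN.
σ_BC = N_BC/A_BC = 8200/1360 = 6.029 MPa.

6.03 MPa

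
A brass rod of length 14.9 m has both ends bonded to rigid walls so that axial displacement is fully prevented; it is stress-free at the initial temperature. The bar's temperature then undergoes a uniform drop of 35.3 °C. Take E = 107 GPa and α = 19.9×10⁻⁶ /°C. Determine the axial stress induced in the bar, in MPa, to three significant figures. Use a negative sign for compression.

Free thermal expansion αLΔT = 19.9e-6 · 14900 · -35.3 = -10.47 mm.
The walls impose strain ε = −(-10.47)/14900 = 7.0247e-04; σ = Eε = 107000 · 7.0247e-04 = 75.16 MPa.

75.2 MPa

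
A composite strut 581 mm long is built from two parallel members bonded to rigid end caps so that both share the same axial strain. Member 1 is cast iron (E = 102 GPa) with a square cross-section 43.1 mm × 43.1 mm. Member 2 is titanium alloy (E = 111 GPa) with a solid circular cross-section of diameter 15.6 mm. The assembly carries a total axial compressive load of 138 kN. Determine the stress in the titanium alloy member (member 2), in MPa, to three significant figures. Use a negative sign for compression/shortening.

-72.7 MPa

A_1 = 1858 mm².
A_2 = 191.1 mm².
Equal strain + equilibrium ⇒ each member carries load in proportion to AE: A₁E₁ = 189500000 N, A₂E₂ = 21220000 N, ΣAE = 210700000 N.
σ₂ = P·E₂/ΣAE = -138000·111000/210700000 = -72.7 MPa.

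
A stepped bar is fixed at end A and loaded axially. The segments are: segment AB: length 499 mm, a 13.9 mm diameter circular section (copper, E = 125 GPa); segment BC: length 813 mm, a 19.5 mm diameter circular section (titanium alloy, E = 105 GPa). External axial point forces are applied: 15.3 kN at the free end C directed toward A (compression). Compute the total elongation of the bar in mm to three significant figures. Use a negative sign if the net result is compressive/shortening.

Internal axial forces (sectioning from the free end, tension +): N_BC = -15.3 kN, N_AB = -15.3 kN.
A_AB = 151.7 mm².
A_BC = 298.6 mm².
δ_AB = -15300·499/(151.7·125000) = -0.4025 mm
δ_BC = -15300·813/(298.6·105000) = -0.3967 mm
δ = Σδ_i = -0.7992 mm.

-0.799 mm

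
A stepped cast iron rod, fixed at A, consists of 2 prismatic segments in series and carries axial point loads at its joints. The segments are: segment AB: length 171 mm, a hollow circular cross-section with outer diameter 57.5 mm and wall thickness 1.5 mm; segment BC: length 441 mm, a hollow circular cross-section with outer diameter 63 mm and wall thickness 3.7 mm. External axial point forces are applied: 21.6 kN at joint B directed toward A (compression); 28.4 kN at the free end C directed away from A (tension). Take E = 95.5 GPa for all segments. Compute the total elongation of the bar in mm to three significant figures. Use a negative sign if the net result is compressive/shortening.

Internal axial forces (sectioning from the free end, tension +): N_BC = 28.4 kN, N_AB = 6.8 kN.
A_AB = 263.9 mm².
A_BC = 689.3 mm².
δ_AB = 6800·171/(263.9·95500) = 0.04614 mm
δ_BC = 28400·441/(689.3·95500) = 0.1903 mm
δ = Σδ_i = 0.2364 mm.

0.236 mm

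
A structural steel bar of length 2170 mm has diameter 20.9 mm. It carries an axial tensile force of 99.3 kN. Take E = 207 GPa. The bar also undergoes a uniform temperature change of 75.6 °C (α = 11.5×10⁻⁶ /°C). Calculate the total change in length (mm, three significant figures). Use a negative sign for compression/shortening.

4.92 mm

A = 343.1 mm².
δ_mech = NL/(AE) = 99300·2170/(343.1·207000) = 3.034 mm.
δ_thermal = αLΔT = 11.5e-6·2170·75.6 = 1.887 mm.
δ = δ_mech + δ_thermal = 4.921 mm.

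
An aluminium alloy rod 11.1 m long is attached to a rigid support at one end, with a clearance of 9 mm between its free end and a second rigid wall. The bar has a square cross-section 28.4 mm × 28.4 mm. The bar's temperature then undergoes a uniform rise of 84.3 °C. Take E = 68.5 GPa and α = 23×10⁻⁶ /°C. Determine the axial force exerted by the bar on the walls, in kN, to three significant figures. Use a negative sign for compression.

Free thermal expansion αLΔT = 23e-6 · 11100 · 84.3 = 21.52 mm.
The walls engage after the gap closes; constrained expansion = 21.52 − 9 = 12.52 mm.
The walls impose strain ε = −(12.52)/11100 = -1.1281e-03; σ = Eε = 68500 · -1.1281e-03 = -77.27 MPa.
Wall reaction R = σ·A = -77.27·806.6 = -62330 N = -62.33 kN.

-62.3 kN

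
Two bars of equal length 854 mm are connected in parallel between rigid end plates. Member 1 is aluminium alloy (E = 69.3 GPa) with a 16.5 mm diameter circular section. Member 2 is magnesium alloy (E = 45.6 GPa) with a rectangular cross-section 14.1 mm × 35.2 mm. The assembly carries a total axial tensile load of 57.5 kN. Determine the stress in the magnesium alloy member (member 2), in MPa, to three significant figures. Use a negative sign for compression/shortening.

70.0 MPa

A_1 = 213.8 mm².
A_2 = 496.3 mm².
Equal strain + equilibrium ⇒ each member carries load in proportion to AE: A₁E₁ = 14820000 N, A₂E₂ = 22630000 N, ΣAE = 37450000 N.
σ₂ = P·E₂/ΣAE = 57500·45600/37450000 = 70.01 MPa.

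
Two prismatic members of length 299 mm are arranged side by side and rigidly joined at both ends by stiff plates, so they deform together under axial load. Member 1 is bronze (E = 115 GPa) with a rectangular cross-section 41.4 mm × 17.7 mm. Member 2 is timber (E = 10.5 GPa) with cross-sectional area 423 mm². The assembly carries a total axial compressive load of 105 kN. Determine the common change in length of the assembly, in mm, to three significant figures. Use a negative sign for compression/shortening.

A_1 = 732.8 mm².
Equal strain + equilibrium ⇒ each member carries load in proportion to AE: A₁E₁ = 84270000 N, A₂E₂ = 4442000 N, ΣAE = 88710000 N.
δ = PL/ΣAE = -105000·299/88710000 = -0.3539 mm.

-0.354 mm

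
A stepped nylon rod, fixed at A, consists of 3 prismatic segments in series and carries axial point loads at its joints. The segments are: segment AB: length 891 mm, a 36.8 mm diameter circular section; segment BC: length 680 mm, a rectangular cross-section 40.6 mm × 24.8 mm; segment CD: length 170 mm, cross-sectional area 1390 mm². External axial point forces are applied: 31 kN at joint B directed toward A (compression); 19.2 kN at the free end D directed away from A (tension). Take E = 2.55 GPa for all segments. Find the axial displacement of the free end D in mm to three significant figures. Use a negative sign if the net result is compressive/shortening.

2.13 mm

Internal axial forces (sectioning from the free end, tension +): N_CD = 19.2 kN, N_BC = 19.2 kN, N_AB = -11.8 kN.
A_AB = 1064 mm².
A_BC = 1007 mm².
δ_AB = -11800·891/(1064·2550) = -3.876 mm
δ_BC = 19200·680/(1007·2550) = 5.085 mm
δ_CD = 19200·170/(1390·2550) = 0.9209 mm
δ = Σδ_i = 2.129 mm.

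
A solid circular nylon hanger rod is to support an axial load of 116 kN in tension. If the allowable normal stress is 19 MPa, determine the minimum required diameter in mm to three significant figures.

88.2 mm

Required area A ≥ P/σ_allow = 116000/19 = 6105 mm².
For a solid circular section, d ≥ √(4A/π) = 88.17 mm.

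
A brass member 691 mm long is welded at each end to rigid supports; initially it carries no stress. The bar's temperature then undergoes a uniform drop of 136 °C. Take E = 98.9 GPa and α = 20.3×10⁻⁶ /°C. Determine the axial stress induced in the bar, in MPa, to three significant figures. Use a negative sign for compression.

273 MPa

Free thermal expansion αLΔT = 20.3e-6 · 691 · -136 = -1.908 mm.
The walls impose strain ε = −(-1.908)/691 = 2.7608e-03; σ = Eε = 98900 · 2.7608e-03 = 273 MPa.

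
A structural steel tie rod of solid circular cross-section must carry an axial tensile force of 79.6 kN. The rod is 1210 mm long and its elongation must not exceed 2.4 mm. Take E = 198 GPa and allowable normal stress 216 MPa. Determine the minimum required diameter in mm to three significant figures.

21.7 mm

Required area A ≥ P/σ_allow = 79600/216 = 368.5 mm².
For a solid circular section, d ≥ √(4A/π) = 21.66 mm.
Elongation limit: A ≥ PL/(Eδ_allow) = 79600·1210/(198000·2.4) = 202.7 mm² ⇒ d ≥ 16.06 mm.
The stress limit governs.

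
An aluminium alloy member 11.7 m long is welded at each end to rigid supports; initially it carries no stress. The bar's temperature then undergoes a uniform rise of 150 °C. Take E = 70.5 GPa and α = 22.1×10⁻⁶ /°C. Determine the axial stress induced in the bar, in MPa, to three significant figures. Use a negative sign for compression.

Free thermal expansion αLΔT = 22.1e-6 · 11700 · 150 = 38.79 mm.
The walls impose strain ε = −(38.79)/11700 = -3.3150e-03; σ = Eε = 70500 · -3.3150e-03 = -233.7 MPa.

-234 MPa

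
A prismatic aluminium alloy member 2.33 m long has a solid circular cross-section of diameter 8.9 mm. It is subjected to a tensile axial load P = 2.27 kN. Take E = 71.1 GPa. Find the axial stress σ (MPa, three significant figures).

36.5 MPa

A = 62.21 mm².
σ = N/A = 2270/62.21 = 36.49 MPa.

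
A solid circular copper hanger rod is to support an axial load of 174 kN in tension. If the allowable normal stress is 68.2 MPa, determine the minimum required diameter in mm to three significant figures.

Required area A ≥ P/σ_allow = 174000/68.2 = 2551 mm².
For a solid circular section, d ≥ √(4A/π) = 57 mm.

57.0 mm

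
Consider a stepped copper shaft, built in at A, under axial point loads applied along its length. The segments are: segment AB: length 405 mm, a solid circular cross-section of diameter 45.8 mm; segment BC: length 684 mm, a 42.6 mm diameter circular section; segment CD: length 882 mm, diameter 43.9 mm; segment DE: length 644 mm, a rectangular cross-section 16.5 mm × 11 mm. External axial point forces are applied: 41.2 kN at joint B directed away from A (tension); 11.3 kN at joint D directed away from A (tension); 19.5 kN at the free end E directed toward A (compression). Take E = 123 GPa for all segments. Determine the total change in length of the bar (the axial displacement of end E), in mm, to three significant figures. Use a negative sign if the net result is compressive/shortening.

Internal axial forces (sectioning from the free end, tension +): N_DE = -19.5 kN, N_CD = -8.2 kN, N_BC = -8.2 kN, N_AB = 33 kN.
A_AB = 1647 mm².
A_BC = 1425 mm².
A_CD = 1514 mm².
A_DE = 181.5 mm².
δ_AB = 33000·405/(1647·123000) = 0.06595 mm
δ_BC = -8200·684/(1425·123000) = -0.03199 mm
δ_CD = -8200·882/(1514·123000) = -0.03885 mm
δ_DE = -19500·644/(181.5·123000) = -0.5625 mm
δ = Σδ_i = -0.5674 mm.

-0.567 mm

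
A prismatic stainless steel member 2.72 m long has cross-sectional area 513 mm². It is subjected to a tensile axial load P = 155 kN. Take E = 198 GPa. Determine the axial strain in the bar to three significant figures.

0.00153

σ = N/A = 302.1 MPa; ε = σ/E = 302.1/198000 = 1.526e-03.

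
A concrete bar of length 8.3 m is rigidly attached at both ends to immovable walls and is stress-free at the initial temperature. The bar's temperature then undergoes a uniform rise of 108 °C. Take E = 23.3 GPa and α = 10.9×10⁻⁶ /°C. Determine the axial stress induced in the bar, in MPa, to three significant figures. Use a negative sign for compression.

Free thermal expansion αLΔT = 10.9e-6 · 8300 · 108 = 9.771 mm.
The walls impose strain ε = −(9.771)/8300 = -1.1772e-03; σ = Eε = 23300 · -1.1772e-03 = -27.43 MPa.

-27.4 MPa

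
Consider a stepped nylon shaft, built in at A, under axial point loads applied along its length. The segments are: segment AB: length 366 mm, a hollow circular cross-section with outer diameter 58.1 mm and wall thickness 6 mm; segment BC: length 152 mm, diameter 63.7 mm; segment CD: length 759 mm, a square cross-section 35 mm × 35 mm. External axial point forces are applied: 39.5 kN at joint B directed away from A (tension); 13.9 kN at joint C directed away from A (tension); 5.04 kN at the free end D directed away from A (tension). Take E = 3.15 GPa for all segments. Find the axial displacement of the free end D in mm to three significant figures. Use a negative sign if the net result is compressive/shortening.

8.19 mm

Internal axial forces (sectioning from the free end, tension +): N_CD = 5.04 kN, N_BC = 18.94 kN, N_AB = 58.44 kN.
A_AB = 982.1 mm².
A_BC = 3187 mm².
A_CD = 1225 mm².
δ_AB = 58440·366/(982.1·3150) = 6.914 mm
δ_BC = 18940·152/(3187·3150) = 0.2868 mm
δ_CD = 5040·759/(1225·3150) = 0.9913 mm
δ = Σδ_i = 8.192 mm.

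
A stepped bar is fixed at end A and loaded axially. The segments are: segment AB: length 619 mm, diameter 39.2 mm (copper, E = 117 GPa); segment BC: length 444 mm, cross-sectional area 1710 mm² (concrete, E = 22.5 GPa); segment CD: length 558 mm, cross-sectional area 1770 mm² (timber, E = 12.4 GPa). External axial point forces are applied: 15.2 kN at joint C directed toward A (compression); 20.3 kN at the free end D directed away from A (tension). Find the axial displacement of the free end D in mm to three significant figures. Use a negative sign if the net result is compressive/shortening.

0.597 mm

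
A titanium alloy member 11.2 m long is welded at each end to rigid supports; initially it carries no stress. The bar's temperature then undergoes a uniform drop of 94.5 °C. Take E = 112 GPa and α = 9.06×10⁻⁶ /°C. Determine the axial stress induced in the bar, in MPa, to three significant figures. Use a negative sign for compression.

95.9 MPa

Free thermal expansion αLΔT = 9.06e-6 · 11200 · -94.5 = -9.589 mm.
The walls impose strain ε = −(-9.589)/11200 = 8.5617e-04; σ = Eε = 112000 · 8.5617e-04 = 95.89 MPa.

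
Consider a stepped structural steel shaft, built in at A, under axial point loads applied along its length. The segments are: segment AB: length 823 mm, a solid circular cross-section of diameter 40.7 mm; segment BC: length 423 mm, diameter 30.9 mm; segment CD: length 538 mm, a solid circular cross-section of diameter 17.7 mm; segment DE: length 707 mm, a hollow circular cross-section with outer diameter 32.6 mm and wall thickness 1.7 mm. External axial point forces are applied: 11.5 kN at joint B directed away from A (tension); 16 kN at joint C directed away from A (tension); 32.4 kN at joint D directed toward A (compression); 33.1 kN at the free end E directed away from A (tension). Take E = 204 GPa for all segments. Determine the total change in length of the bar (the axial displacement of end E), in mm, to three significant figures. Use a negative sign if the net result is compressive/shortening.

0.836 mm

Internal axial forces (sectioning from the free end, tension +): N_DE = 33.1 kN, N_CD = 0.7 kN, N_BC = 16.7 kN, N_AB = 28.2 kN.
A_AB = 1301 mm².
A_BC = 749.9 mm².
A_CD = 246.1 mm².
A_DE = 165 mm².
δ_AB = 28200·823/(1301·204000) = 0.08745 mm
δ_BC = 16700·423/(749.9·204000) = 0.04618 mm
δ_CD = 700·538/(246.1·204000) = 0.007503 mm
δ_DE = 33100·707/(165·204000) = 0.6951 mm
δ = Σδ_i = 0.8362 mm.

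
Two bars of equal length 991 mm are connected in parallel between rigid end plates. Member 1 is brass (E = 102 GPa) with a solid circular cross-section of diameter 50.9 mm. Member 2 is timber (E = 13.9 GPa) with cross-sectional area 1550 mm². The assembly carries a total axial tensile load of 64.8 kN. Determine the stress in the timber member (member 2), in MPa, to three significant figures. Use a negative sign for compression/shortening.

A_1 = 2035 mm².
Equal strain + equilibrium ⇒ each member carries load in proportion to AE: A₁E₁ = 207600000 N, A₂E₂ = 21540000 N, ΣAE = 229100000 N.
σ₂ = P·E₂/ΣAE = 64800·13900/229100000 = 3.932 MPa.

3.93 MPa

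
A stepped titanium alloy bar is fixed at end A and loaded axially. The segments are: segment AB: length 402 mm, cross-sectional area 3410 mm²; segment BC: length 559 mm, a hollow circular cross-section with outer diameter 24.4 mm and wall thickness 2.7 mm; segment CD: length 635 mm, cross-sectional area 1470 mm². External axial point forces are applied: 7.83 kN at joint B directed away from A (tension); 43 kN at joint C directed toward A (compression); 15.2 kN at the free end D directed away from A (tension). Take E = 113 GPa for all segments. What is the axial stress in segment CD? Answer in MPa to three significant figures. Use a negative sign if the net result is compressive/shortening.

10.3 MPa

Internal axial forces (sectioning from the free end, tension +): N_CD = 15.2 kN, N_BC = -27.8 kN, N_AB = -19.97 kN.
σ_CD = N_CD/A_CD = 15200/1470 = 10.34 MPa.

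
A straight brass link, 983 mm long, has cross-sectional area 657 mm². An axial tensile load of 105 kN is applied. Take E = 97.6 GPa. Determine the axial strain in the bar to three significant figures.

σ = N/A = 159.8 MPa; ε = σ/E = 159.8/97600 = 1.637e-03.

0.00164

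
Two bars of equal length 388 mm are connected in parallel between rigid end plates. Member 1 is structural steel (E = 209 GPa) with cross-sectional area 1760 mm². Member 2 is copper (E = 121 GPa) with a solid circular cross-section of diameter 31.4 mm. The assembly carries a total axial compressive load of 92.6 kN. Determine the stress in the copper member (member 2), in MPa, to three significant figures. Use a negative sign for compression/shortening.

A_2 = 774.4 mm².
Equal strain + equilibrium ⇒ each member carries load in proportion to AE: A₁E₁ = 367800000 N, A₂E₂ = 93700000 N, ΣAE = 461500000 N.
σ₂ = P·E₂/ΣAE = -92600·121000/461500000 = -24.28 MPa.

-24.3 MPa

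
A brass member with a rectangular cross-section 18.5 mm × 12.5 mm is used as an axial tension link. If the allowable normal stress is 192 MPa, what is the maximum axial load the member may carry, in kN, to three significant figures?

44.4 kN

A = 231.2 mm².
P_max = σ_allow · A = 192 · 231.2 = 44400 N = 44.4 kN.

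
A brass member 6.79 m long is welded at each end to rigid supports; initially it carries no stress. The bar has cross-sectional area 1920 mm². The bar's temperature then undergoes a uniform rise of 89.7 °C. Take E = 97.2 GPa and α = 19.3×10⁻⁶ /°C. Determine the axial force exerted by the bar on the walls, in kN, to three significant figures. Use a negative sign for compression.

-323 kN

Free thermal expansion αLΔT = 19.3e-6 · 6790 · 89.7 = 11.75 mm.
The walls impose strain ε = −(11.75)/6790 = -1.7312e-03; σ = Eε = 97200 · -1.7312e-03 = -168.3 MPa.
Wall reaction R = σ·A = -168.3·1920 = -323100 N = -323.1 kN.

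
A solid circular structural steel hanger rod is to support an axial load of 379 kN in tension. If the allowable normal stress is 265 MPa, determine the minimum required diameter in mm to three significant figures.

42.7 mm

Required area A ≥ P/σ_allow = 379000/265 = 1430 mm².
For a solid circular section, d ≥ √(4A/π) = 42.67 mm.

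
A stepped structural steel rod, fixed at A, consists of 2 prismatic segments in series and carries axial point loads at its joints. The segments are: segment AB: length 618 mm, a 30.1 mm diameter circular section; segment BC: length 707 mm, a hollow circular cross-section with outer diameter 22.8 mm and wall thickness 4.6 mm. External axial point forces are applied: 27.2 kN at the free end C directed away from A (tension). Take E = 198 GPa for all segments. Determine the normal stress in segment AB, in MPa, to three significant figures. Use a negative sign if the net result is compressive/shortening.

38.2 MPa

Internal axial forces (sectioning from the free end, tension +): N_BC = 27.2 kN, N_AB = 27.2 kN.
A_AB = 711.6 mm².
σ_AB = N_AB/A_AB = 27200/711.6 = 38.22 MPa.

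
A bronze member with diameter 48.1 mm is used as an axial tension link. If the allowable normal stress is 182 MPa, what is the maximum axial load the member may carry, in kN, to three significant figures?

A = 1817 mm².
P_max = σ_allow · A = 182 · 1817 = 330700 N = 330.7 kN.

331 kN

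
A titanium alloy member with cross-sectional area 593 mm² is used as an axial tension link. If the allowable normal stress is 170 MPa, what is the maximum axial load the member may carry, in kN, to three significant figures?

101 kN

P_max = σ_allow · A = 170 · 593 = 100800 N = 100.8 kN.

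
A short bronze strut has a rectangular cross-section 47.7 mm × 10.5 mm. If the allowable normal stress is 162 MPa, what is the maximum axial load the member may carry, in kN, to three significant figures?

81.1 kN

A = 500.9 mm².
P_max = σ_allow · A = 162 · 500.9 = 81140 N = 81.14 kN.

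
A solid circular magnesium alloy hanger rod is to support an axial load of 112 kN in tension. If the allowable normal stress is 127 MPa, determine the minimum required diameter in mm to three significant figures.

33.5 mm

Required area A ≥ P/σ_allow = 112000/127 = 881.9 mm².
For a solid circular section, d ≥ √(4A/π) = 33.51 mm.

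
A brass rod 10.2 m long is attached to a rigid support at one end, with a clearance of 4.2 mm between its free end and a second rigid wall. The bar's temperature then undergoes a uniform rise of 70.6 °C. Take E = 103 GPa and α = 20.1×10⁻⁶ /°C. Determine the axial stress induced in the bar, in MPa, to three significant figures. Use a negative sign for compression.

Free thermal expansion αLΔT = 20.1e-6 · 10200 · 70.6 = 14.47 mm.
The walls engage after the gap closes; constrained expansion = 14.47 − 4.2 = 10.27 mm.
The walls impose strain ε = −(10.27)/10200 = -1.0073e-03; σ = Eε = 103000 · -1.0073e-03 = -103.8 MPa.

-104 MPa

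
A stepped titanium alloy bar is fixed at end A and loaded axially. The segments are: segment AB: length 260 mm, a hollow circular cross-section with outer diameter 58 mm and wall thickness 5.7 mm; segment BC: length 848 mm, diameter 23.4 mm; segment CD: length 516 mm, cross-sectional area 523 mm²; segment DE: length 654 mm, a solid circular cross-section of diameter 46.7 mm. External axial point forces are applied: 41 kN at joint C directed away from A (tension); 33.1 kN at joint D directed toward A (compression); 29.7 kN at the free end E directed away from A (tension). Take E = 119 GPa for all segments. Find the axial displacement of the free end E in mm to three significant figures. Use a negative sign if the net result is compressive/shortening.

0.778 mm

Internal axial forces (sectioning from the free end, tension +): N_DE = 29.7 kN, N_CD = -3.4 kN, N_BC = 37.6 kN, N_AB = 37.6 kN.
A_AB = 936.5 mm².
A_BC = 430.1 mm².
A_DE = 1713 mm².
δ_AB = 37600·260/(936.5·119000) = 0.08772 mm
δ_BC = 37600·848/(430.1·119000) = 0.623 mm
δ_CD = -3400·516/(523·119000) = -0.02819 mm
δ_DE = 29700·654/(1713·119000) = 0.09529 mm
δ = Σδ_i = 0.7779 mm.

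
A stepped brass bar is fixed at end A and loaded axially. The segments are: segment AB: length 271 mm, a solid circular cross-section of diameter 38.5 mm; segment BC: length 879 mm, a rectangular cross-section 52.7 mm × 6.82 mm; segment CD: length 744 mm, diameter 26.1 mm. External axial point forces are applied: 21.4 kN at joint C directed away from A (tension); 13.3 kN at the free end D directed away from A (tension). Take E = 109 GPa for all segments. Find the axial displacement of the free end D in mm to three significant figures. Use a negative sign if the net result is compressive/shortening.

Internal axial forces (sectioning from the free end, tension +): N_CD = 13.3 kN, N_BC = 34.7 kN, N_AB = 34.7 kN.
A_AB = 1164 mm².
A_BC = 359.4 mm².
A_CD = 535 mm².
δ_AB = 34700·271/(1164·109000) = 0.07411 mm
δ_BC = 34700·879/(359.4·109000) = 0.7786 mm
δ_CD = 13300·744/(535·109000) = 0.1697 mm
δ = Σδ_i = 1.022 mm.

1.02 mm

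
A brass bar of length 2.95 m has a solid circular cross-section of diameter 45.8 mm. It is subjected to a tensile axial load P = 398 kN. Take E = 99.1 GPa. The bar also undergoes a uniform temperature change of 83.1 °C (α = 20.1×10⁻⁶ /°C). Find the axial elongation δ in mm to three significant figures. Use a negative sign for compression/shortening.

12.1 mm

A = 1647 mm².
δ_mech = NL/(AE) = 398000·2950/(1647·99100) = 7.191 mm.
δ_thermal = αLΔT = 20.1e-6·2950·83.1 = 4.927 mm.
δ = δ_mech + δ_thermal = 12.12 mm.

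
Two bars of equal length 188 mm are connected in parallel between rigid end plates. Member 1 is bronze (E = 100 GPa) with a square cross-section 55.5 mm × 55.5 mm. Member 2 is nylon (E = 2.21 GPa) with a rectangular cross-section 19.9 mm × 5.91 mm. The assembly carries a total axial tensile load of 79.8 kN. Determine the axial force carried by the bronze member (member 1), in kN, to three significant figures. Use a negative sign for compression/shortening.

A_1 = 3080 mm².
A_2 = 117.6 mm².
Equal strain + equilibrium ⇒ each member carries load in proportion to AE: A₁E₁ = 308000000 N, A₂E₂ = 259900 N, ΣAE = 308300000 N.
F₁ = P·A₁E₁/ΣAE = 79800·308000000/308300000 = 79730 N.

79.7 kN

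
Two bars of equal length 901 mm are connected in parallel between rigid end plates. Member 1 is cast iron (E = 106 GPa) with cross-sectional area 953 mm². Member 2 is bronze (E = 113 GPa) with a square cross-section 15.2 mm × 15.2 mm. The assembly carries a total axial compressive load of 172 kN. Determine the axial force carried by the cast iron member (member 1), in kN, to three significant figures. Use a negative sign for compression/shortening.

A_2 = 231 mm².
Equal strain + equilibrium ⇒ each member carries load in proportion to AE: A₁E₁ = 101000000 N, A₂E₂ = 26110000 N, ΣAE = 127100000 N.
F₁ = P·A₁E₁/ΣAE = -172000·101000000/127100000 = -136700 N.

-137 kN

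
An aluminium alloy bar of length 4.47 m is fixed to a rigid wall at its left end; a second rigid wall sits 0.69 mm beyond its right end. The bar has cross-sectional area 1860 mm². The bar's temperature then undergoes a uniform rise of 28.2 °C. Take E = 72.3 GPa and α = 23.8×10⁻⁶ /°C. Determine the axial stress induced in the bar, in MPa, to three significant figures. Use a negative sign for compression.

Free thermal expansion αLΔT = 23.8e-6 · 4470 · 28.2 = 3 mm.
The walls engage after the gap closes; constrained expansion = 3 − 0.69 = 2.31 mm.
The walls impose strain ε = −(2.31)/4470 = -5.1680e-04; σ = Eε = 72300 · -5.1680e-04 = -37.36 MPa.

-37.4 MPa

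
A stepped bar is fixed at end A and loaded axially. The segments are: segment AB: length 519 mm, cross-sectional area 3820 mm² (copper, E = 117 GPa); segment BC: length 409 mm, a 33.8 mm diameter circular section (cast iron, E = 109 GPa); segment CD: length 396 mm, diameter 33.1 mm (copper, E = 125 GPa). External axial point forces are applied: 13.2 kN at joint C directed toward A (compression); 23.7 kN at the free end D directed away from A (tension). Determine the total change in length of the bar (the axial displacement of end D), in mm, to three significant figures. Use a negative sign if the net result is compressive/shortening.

0.143 mm

Internal axial forces (sectioning from the free end, tension +): N_CD = 23.7 kN, N_BC = 10.5 kN, N_AB = 10.5 kN.
A_BC = 897.3 mm².
A_CD = 860.5 mm².
δ_AB = 10500·519/(3820·117000) = 0.01219 mm
δ_BC = 10500·409/(897.3·109000) = 0.04391 mm
δ_CD = 23700·396/(860.5·125000) = 0.08725 mm
δ = Σδ_i = 0.1434 mm.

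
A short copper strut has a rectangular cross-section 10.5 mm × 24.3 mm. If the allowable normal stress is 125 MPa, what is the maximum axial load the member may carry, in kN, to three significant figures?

31.9 kN

A = 255.2 mm².
P_max = σ_allow · A = 125 · 255.2 = 31890 N = 31.89 kN.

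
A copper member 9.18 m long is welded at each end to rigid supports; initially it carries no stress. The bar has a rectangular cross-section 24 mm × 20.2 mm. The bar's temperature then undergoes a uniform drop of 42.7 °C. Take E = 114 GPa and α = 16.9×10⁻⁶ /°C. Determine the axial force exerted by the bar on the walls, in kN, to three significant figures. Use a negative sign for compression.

Free thermal expansion αLΔT = 16.9e-6 · 9180 · -42.7 = -6.625 mm.
The walls impose strain ε = −(-6.625)/9180 = 7.2163e-04; σ = Eε = 114000 · 7.2163e-04 = 82.27 MPa.
Wall reaction R = σ·A = 82.27·484.8 = 39880 N = 39.88 kN.

39.9 kN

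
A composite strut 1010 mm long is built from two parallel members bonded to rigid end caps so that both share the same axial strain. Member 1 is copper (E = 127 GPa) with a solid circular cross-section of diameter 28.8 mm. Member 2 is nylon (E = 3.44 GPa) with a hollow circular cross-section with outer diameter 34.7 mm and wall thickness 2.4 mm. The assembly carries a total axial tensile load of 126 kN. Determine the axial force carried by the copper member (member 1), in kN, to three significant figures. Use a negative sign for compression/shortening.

A_1 = 651.4 mm².
A_2 = 243.5 mm².
Equal strain + equilibrium ⇒ each member carries load in proportion to AE: A₁E₁ = 82730000 N, A₂E₂ = 837800 N, ΣAE = 83570000 N.
F₁ = P·A₁E₁/ΣAE = 126000·82730000/83570000 = 124700 N.

125 kN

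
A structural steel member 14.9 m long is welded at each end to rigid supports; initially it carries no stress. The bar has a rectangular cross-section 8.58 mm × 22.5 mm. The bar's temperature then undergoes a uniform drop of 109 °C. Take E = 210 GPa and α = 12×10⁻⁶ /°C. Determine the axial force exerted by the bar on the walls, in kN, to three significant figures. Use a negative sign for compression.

Free thermal expansion αLΔT = 12e-6 · 14900 · -109 = -19.49 mm.
The walls impose strain ε = −(-19.49)/14900 = 1.3080e-03; σ = Eε = 210000 · 1.3080e-03 = 274.7 MPa.
Wall reaction R = σ·A = 274.7·193.1 = 53030 N = 53.03 kN.

53.0 kN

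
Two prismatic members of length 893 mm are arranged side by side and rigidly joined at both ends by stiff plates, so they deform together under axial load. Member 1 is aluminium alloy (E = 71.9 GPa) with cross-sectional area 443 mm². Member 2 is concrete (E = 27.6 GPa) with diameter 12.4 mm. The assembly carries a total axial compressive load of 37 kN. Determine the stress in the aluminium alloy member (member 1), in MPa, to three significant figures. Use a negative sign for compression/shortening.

A_2 = 120.8 mm².
Equal strain + equilibrium ⇒ each member carries load in proportion to AE: A₁E₁ = 31850000 N, A₂E₂ = 3333000 N, ΣAE = 35180000 N.
σ₁ = P·E₁/ΣAE = -37000·71900/35180000 = -75.61 MPa.

-75.6 MPa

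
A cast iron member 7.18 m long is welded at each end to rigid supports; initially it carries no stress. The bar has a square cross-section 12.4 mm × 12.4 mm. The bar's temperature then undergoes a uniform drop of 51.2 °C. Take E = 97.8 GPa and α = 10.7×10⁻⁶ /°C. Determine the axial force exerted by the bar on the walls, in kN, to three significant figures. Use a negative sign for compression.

8.24 kN

Free thermal expansion αLΔT = 10.7e-6 · 7180 · -51.2 = -3.933 mm.
The walls impose strain ε = −(-3.933)/7180 = 5.4784e-04; σ = Eε = 97800 · 5.4784e-04 = 53.58 MPa.
Wall reaction R = σ·A = 53.58·153.8 = 8238 N = 8.238 kN.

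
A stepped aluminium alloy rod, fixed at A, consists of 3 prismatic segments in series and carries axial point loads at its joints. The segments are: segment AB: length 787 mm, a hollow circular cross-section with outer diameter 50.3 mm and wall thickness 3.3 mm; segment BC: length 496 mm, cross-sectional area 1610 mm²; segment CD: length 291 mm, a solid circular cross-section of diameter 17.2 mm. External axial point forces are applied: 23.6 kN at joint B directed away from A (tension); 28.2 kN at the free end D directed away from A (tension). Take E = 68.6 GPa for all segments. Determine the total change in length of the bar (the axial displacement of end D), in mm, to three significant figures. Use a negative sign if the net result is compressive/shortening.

Internal axial forces (sectioning from the free end, tension +): N_CD = 28.2 kN, N_BC = 28.2 kN, N_AB = 51.8 kN.
A_AB = 487.3 mm².
A_CD = 232.4 mm².
δ_AB = 51800·787/(487.3·68600) = 1.22 mm
δ_BC = 28200·496/(1610·68600) = 0.1266 mm
δ_CD = 28200·291/(232.4·68600) = 0.5148 mm
δ = Σδ_i = 1.861 mm.

1.86 mm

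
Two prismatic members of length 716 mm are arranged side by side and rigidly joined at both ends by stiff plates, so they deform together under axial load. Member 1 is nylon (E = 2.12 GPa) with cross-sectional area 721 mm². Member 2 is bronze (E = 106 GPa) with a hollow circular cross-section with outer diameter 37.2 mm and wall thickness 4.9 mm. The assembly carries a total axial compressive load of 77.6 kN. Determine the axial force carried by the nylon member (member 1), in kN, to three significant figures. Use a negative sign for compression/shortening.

-2.19 kN

A_2 = 497.2 mm².
Equal strain + equilibrium ⇒ each member carries load in proportion to AE: A₁E₁ = 1529000 N, A₂E₂ = 52710000 N, ΣAE = 54230000 N.
F₁ = P·A₁E₁/ΣAE = -77600·1529000/54230000 = -2187 N.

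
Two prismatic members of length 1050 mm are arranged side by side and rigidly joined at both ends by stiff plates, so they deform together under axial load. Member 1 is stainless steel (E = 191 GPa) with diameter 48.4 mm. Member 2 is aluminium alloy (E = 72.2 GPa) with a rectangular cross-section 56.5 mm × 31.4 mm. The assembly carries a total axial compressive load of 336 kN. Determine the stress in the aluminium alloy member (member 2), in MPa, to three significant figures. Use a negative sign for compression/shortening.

-50.6 MPa

A_1 = 1840 mm².
A_2 = 1774 mm².
Equal strain + equilibrium ⇒ each member carries load in proportion to AE: A₁E₁ = 351400000 N, A₂E₂ = 128100000 N, ΣAE = 479500000 N.
σ₂ = P·E₂/ΣAE = -336000·72200/479500000 = -50.59 MPa.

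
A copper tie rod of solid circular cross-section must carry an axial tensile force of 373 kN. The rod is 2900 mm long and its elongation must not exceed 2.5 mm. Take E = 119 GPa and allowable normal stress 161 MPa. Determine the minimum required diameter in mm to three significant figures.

68.0 mm

Required area A ≥ P/σ_allow = 373000/161 = 2317 mm².
For a solid circular section, d ≥ √(4A/π) = 54.31 mm.
Elongation limit: A ≥ PL/(Eδ_allow) = 373000·2900/(119000·2.5) = 3636 mm² ⇒ d ≥ 68.04 mm.
The elongation limit governs.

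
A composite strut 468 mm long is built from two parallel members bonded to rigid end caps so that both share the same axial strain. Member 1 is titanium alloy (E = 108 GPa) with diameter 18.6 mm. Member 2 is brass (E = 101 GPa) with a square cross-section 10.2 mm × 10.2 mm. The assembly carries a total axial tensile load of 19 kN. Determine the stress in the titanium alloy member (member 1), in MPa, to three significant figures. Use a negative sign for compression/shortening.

A_1 = 271.7 mm².
A_2 = 104 mm².
Equal strain + equilibrium ⇒ each member carries load in proportion to AE: A₁E₁ = 29350000 N, A₂E₂ = 10510000 N, ΣAE = 39850000 N.
σ₁ = P·E₁/ΣAE = 19000·108000/39850000 = 51.49 MPa.

51.5 MPa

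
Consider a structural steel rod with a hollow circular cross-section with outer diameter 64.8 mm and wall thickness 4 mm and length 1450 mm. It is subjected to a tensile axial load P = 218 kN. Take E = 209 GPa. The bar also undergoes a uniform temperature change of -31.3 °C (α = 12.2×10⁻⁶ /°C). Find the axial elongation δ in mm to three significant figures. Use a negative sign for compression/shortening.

1.43 mm

A = 764 mm².
δ_mech = NL/(AE) = 218000·1450/(764·209000) = 1.98 mm.
δ_thermal = αLΔT = 12.2e-6·1450·-31.3 = -0.5537 mm.
δ = δ_mech + δ_thermal = 1.426 mm.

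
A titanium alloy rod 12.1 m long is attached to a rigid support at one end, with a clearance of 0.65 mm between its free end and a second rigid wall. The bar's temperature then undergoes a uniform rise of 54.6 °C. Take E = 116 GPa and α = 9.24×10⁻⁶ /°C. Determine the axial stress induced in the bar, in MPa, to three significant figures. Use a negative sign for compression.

-52.3 MPa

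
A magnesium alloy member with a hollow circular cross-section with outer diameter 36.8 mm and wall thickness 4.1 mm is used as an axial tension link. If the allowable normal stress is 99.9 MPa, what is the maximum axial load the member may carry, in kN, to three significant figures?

A = 421.2 mm².
P_max = σ_allow · A = 99.9 · 421.2 = 42080 N = 42.08 kN.

42.1 kN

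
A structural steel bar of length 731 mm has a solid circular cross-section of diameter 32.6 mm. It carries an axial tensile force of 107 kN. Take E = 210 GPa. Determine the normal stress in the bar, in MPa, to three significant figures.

128 MPa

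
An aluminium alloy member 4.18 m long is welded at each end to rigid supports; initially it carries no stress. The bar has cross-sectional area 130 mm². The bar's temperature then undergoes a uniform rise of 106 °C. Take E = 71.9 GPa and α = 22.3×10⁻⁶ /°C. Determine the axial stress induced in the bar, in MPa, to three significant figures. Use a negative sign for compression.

Free thermal expansion αLΔT = 22.3e-6 · 4180 · 106 = 9.881 mm.
The walls impose strain ε = −(9.881)/4180 = -2.3638e-03; σ = Eε = 71900 · -2.3638e-03 = -170 MPa.

-170 MPa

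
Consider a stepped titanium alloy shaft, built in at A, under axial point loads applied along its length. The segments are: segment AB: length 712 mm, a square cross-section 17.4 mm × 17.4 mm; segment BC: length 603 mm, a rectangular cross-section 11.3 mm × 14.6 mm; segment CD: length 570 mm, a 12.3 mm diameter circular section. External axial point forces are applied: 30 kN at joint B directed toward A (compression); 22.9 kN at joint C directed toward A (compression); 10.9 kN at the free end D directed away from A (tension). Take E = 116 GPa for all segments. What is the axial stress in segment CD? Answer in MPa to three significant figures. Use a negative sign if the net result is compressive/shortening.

91.7 MPa

Internal axial forces (sectioning from the free end, tension +): N_CD = 10.9 kN, N_BC = -12 kN, N_AB = -42 kN.
A_CD = 118.8 mm².
σ_CD = N_CD/A_CD = 10900/118.8 = 91.73 MPa.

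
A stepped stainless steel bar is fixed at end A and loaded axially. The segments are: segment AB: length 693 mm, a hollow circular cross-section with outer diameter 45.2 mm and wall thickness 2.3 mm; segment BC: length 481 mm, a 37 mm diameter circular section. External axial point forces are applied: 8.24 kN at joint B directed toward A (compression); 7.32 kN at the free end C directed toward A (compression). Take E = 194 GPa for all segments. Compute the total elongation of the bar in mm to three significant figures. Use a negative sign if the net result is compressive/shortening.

-0.196 mm

Internal axial forces (sectioning from the free end, tension +): N_BC = -7.32 kN, N_AB = -15.56 kN.
A_AB = 310 mm².
A_BC = 1075 mm².
δ_AB = -15560·693/(310·194000) = -0.1793 mm
δ_BC = -7320·481/(1075·194000) = -0.01688 mm
δ = Σδ_i = -0.1962 mm.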